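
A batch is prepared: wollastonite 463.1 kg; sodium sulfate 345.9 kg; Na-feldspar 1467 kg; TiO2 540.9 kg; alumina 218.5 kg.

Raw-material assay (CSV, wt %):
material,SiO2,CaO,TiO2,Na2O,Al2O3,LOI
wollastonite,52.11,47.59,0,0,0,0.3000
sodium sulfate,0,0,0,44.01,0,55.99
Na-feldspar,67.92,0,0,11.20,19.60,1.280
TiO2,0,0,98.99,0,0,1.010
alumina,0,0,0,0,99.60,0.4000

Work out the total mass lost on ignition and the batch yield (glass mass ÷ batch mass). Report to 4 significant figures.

LOI loss = 220.2 kg; glass = 2815 kg; yield = 92.75%

The intermediate values are shown rounded off to 4 significant digits within the worked lines. Every computation runs at exact precision from first step to last; each reported figure is rounded a single time — derived quantities, including the totals, LOI, the yield, five oxide percentages, glass mass, are re-derived from the batch weights per 2815 kg of glass at full precision, as given in the problem or answer text.
Per-material ignition loss:
  wollastonite: 463.1 × 0.003000 = 1.389 kg
  sodium sulfate: 345.9 × 0.5599 = 193.7 kg
  Na-feldspar: 1467 × 0.01280 = 18.78 kg
  TiO2: 540.9 × 0.01010 = 5.463 kg
  alumina: 218.5 × 0.004000 = 0.8740 kg
Total LOI = 220.2 kg
Glass = batch − LOI = 3035 − 220.2 = 2815 kg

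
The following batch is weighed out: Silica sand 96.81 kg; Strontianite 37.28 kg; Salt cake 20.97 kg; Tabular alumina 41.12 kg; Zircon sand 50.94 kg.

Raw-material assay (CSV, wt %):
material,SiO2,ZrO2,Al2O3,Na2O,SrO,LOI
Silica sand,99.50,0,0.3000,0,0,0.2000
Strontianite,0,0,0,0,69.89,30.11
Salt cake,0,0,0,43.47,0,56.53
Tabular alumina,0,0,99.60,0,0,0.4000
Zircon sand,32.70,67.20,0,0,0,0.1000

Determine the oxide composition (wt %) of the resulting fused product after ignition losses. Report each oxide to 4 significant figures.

Glass mass = 223.6 kg (batch 247.1 − LOI 23.49).
Composition: SiO2 50.52%, ZrO2 15.31%, Al2O3 18.44%, Na2O 4.076%, SrO 11.65%

Rounding to four significant figures applies to every intermediate as displayed; all internal work keeps full precision end to end. Exactly one rounding is applied to every reported figure — derived quantities are rebuilt in full float precision (yield, five oxide percentages, the totals, ignition loss, net glass mass) starting from the weights at 223.6 kg of glass as given in problem or answer.
Per-oxide mass from batch:
  SiO2: 96.81·0.9950 + 50.94·0.3270 = 113.0 kg
  ZrO2: 50.94·0.6720 = 34.23 kg
  Al2O3: 96.81·0.003000 + 41.12·0.9960 = 41.25 kg
  Na2O: 20.97·0.4347 = 9.116 kg
  SrO: 37.28·0.6989 = 26.05 kg
LOI: 96.81·0.002000 + 37.28·0.3011 + 20.97·0.5653 + 41.12·0.004000 + 50.94·0.001000 = 23.49 kg
The glass mass, total less LOI, = 247.1 − 23.49 = 223.6 kg (= the summed oxide contributions)
wt %: oxide over glass, times 100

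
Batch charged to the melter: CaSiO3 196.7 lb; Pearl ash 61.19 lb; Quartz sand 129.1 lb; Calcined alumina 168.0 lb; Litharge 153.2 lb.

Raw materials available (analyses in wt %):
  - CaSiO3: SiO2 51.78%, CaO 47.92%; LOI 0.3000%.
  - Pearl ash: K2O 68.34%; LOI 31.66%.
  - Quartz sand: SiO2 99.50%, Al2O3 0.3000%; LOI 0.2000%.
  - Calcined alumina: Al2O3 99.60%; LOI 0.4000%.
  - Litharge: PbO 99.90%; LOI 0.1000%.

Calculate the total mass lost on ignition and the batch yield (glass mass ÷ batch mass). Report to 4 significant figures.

All internal work holds full float precision at each step — mid-chain values appear rounded to 4 significant digits in the working. Every reported figure receives exactly one rounding; all derived quantities are carried at exact precision (the yield, the totals, glass mass, ignition loss, the five compositions) from the weighed amounts on 687.1 lb of glass, as they appear in the problem or the answer.
Material-by-material LOI:
  CaSiO3: 196.7 × 0.003000 = 0.5901 lb
  Pearl ash: 61.19 × 0.3166 = 19.37 lb
  Quartz sand: 129.1 × 0.002000 = 0.2582 lb
  Calcined alumina: 168.0 × 0.004000 = 0.6720 lb
  Litharge: 153.2 × 0.001000 = 0.1532 lb
Total LOI = 21.05 lb
Glass = batch − LOI = 708.2 − 21.05 = 687.1 lb

LOI loss = 21.05 lb; glass = 687.1 lb; yield = 97.03%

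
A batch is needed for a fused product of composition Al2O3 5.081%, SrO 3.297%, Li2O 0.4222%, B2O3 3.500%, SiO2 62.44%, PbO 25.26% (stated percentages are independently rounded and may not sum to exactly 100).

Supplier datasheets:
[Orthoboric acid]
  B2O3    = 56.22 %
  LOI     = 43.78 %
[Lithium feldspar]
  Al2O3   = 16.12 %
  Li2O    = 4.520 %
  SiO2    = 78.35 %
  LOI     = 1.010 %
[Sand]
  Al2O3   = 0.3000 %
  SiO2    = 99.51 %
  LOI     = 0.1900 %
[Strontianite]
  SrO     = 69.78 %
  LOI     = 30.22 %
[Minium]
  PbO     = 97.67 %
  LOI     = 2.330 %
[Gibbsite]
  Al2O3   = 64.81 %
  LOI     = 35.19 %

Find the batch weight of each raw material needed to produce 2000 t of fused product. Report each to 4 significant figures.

The whole derivation maintains full precision throughout — rounding to four significant digits extends to each intermediate as shown; each reported result takes just one rounding; the derived quantities, which include yield, the totals, LOI, glass mass, six oxide percentages, are recomputed in full precision, as set out in the problem or the answer, from the weighed amounts for 2000 t of glass.
Target masses of each oxide per 2000 t fused product:
  Al2O3: 5.081% × 2000 = 101.6 t
  SrO: 3.297% × 2000 = 65.94 t
  Li2O: 0.4222% × 2000 = 8.444 t
  B2O3: 3.500% × 2000 = 70.00 t
  SiO2: 62.44% × 2000 = 1249 t
  PbO: 25.26% × 2000 = 505.2 t
A balance pass over the oxides, from the weights as reported, versus the basis set out (every target is met by its sum within answer rounding):
  Al2O3: 186.8·0.1612 + 1108·0.003000 + 105.2·0.6481 = 101.6 t (target 101.6 t)
  SrO: 94.50·0.6978 = 65.94 t (target 65.94 t)
  Li2O: 186.8·0.04520 = 8.443 t (target 8.444 t)
  B2O3: 124.5·0.5622 = 69.99 t (target 70.00 t)
  SiO2: 186.8·0.7835 + 1108·0.9951 = 1249 t (target 1249 t)
  PbO: 517.3·0.9767 = 505.2 t (target 505.2 t)
Glass-mass bookkeeping: total batch − LOI = 2000 t (targets for the oxides total 2000 t; against the stated basis, 2000 t — differing by rounding only).
Total batch = Σ batch = 2136 t; LOI loss = Σ batch·LOI = 136.1 t; yield, glass over the total, = 93.63%.

Batch per 2000 t fused product:
  Orthoboric acid: 124.5 t
  Lithium feldspar: 186.8 t
  Sand: 1108 t
  Strontianite: 94.50 t
  Minium: 517.3 t
  Gibbsite: 105.2 t
Total batch = 2136 t; LOI loss = 136.1 t; yield = 93.63%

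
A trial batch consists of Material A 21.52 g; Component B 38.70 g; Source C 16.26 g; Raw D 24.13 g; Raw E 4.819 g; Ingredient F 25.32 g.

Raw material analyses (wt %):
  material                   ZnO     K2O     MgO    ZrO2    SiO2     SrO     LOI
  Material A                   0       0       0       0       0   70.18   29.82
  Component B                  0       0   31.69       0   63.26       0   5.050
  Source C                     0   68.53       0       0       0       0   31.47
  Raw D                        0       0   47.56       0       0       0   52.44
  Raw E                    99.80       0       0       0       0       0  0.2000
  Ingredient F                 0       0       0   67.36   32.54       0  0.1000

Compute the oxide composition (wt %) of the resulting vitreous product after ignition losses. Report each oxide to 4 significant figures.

Intermediates appear, rounded to four significant figures, between the steps — the whole derivation maintains full float precision through every step — each reported value is rounded just once; the derived quantities, including LOI, the totals, the yield, the six compositions, net glass mass, are computed using the weight values for 104.6 g of glass in exact precision, exactly as printed in either problem or answer.
Oxide-by-oxide delivered mass:
  ZnO: 4.819·0.9980 = 4.809 g
  K2O: 16.26·0.6853 = 11.14 g
  MgO: 38.70·0.3169 + 24.13·0.4756 = 23.74 g
  ZrO2: 25.32·0.6736 = 17.06 g
  SiO2: 38.70·0.6326 + 25.32·0.3254 = 32.72 g
  SrO: 21.52·0.7018 = 15.10 g
LOI: 21.52·0.2982 + 38.70·0.05050 + 16.26·0.3147 + 24.13·0.5244 + 4.819·0.002000 + 25.32·0.001000 = 26.18 g
Resulting glass, batch − LOI: 130.7 − 26.18 = 104.6 g (consistent with Σ oxide mass)
wt % = oxide mass / glass mass × 100

Glass mass = 104.6 g (batch 130.7 − LOI 26.18).
Composition: ZnO 4.599%, K2O 10.66%, MgO 22.70%, ZrO2 16.31%, SiO2 31.29%, SrO 14.44%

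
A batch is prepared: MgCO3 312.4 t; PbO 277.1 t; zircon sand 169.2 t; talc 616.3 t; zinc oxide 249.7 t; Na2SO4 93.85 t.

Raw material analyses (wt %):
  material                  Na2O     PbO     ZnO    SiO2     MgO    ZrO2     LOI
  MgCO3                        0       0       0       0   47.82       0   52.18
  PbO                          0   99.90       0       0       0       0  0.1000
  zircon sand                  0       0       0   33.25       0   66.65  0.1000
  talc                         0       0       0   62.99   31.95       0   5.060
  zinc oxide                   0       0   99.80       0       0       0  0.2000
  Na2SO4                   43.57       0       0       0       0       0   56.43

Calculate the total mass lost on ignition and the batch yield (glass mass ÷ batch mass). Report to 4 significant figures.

Working values are shown rounded to four significant digits when written out — the whole derivation runs at full float precision at all times; a single rounding finalizes every reported number; derived quantities are rebuilt from the weighed amounts at 1470 t of glass at full float precision (the totals, net glass mass, yield, LOI, the six compositions), exactly as shown in the problem or answer text.
Per-material ignition loss:
  MgCO3: 312.4 × 0.5218 = 163.0 t
  PbO: 277.1 × 0.001000 = 0.2771 t
  zircon sand: 169.2 × 0.001000 = 0.1692 t
  talc: 616.3 × 0.05060 = 31.18 t
  zinc oxide: 249.7 × 0.002000 = 0.4994 t
  Na2SO4: 93.85 × 0.5643 = 52.96 t
Total LOI = 248.1 t
Glass = batch − LOI = 1719 − 248.1 = 1470 t

LOI loss = 248.1 t; glass = 1470 t; yield = 85.56%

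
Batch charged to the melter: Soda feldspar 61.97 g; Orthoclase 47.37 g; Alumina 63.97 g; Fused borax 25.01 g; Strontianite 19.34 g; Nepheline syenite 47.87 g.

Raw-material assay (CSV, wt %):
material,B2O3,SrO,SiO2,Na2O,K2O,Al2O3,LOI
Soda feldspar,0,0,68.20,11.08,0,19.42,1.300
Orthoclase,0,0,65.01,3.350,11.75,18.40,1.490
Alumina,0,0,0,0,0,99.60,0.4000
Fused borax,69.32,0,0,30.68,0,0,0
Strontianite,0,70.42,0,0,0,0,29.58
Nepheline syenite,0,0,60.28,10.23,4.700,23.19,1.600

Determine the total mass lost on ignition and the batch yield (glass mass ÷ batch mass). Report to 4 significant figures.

LOI loss = 8.254 g; glass = 257.3 g; yield = 96.89%

Working values are displayed with 4-significant-figure rounding within the worked lines. Each numeric step keeps full precision through every step. Every reported value includes exactly one rounding — the derived quantities are recomputed at exact precision (net glass mass, six oxide percentages, LOI, totals, yield) using the weight values at 257.3 g of glass as quoted within question or answer.
Material-by-material LOI:
  Soda feldspar: 61.97 × 0.01300 = 0.8056 g
  Orthoclase: 47.37 × 0.01490 = 0.7058 g
  Alumina: 63.97 × 0.004000 = 0.2559 g
  Fused borax: 25.01 × 0 = 0 g
  Strontianite: 19.34 × 0.2958 = 5.721 g
  Nepheline syenite: 47.87 × 0.01600 = 0.7659 g
Total LOI = 8.254 g
Glass = batch − LOI = 265.5 − 8.254 = 257.3 g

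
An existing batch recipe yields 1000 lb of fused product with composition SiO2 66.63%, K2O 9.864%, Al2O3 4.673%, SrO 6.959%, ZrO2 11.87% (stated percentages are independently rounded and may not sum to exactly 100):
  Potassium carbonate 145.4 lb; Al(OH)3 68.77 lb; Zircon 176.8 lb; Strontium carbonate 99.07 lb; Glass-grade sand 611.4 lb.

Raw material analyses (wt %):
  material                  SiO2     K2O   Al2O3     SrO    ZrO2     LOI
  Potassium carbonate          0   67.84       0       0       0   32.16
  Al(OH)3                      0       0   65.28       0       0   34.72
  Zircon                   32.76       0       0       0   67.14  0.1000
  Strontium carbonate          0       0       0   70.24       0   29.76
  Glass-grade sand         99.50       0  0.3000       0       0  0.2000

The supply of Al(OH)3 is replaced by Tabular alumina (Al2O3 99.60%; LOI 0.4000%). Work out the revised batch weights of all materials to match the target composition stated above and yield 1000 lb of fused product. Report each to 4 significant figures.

Every computation keeps full float precision at all times; in-progress results are displayed, with 4-significant-figure rounding, between the steps. Exactly one rounding lands on each reported number; all derived quantities are re-derived in full precision (yield, LOI, the totals, the five compositions, net glass mass) using the weight values on 1000 lb of glass as quoted within the question or the answer.
Target masses of each oxide per 1000 lb fused product:
  SiO2: 66.63% × 1000 = 666.3 lb
  K2O: 9.864% × 1000 = 98.64 lb
  Al2O3: 4.673% × 1000 = 46.73 lb
  SrO: 6.959% × 1000 = 69.59 lb
  ZrO2: 11.87% × 1000 = 118.7 lb
Mass-balance tally per oxide per the reported batch figures, relative to the basis at hand (sums match the target masses exact up to rounding of places):
  SiO2: 176.8·0.3276 + 611.4·0.9950 = 666.3 lb (target 666.3 lb)
  K2O: 145.4·0.6784 = 98.64 lb (target 98.64 lb)
  Al2O3: 45.08·0.9960 + 611.4·0.003000 = 46.73 lb (target 46.73 lb)
  SrO: 99.07·0.7024 = 69.59 lb (target 69.59 lb)
  ZrO2: 176.8·0.6714 = 118.7 lb (target 118.7 lb)
Auditing the glass mass value: whole batch net of LOI = 999.9 lb (per-oxide target masses sum to 1000 lb; against the stated basis, 1000 lb — a pure rounding effect).
Batch total: Σ batch = 1078 lb; LOI removed, Σ of batch·LOI: 77.82 lb; yield: glass divided by total = 92.78%.

Revised batch per 1000 lb fused product:
  Potassium carbonate: 145.4 lb
  Tabular alumina: 45.08 lb
  Zircon: 176.8 lb
  Strontium carbonate: 99.07 lb
  Glass-grade sand: 611.4 lb
Total batch = 1078 lb; LOI loss = 77.82 lb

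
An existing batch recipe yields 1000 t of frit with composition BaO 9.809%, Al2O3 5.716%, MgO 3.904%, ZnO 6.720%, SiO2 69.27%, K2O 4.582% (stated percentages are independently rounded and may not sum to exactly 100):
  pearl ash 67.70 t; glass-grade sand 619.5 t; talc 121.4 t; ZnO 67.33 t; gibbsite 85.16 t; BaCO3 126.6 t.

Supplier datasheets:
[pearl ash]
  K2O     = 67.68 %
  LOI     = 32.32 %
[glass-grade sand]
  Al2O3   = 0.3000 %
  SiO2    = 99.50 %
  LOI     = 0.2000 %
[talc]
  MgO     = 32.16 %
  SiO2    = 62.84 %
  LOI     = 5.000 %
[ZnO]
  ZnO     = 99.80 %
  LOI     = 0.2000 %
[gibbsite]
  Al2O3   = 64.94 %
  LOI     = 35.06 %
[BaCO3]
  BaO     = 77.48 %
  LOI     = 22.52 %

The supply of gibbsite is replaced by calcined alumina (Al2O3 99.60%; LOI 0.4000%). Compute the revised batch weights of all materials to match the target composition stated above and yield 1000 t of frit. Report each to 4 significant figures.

Revised batch per 1000 t frit:
  pearl ash: 67.70 t
  glass-grade sand: 619.5 t
  talc: 121.4 t
  ZnO: 67.33 t
  calcined alumina: 55.52 t
  BaCO3: 126.6 t
Total batch = 1058 t; LOI loss = 58.06 t

Mid-chain values are printed rounded off to 4 significant digits within the worked lines. All arithmetic carries exact precision from first step to last — a single rounding yields every reported result. Derived quantities, including the six compositions, ignition loss, the yield, totals, net glass mass, are re-derived starting from the weights on 1000 t of glass in full precision as given in question or answer.
Oxide mass targets, per 1000 t frit:
  BaO: 9.809% × 1000 = 98.09 t
  Al2O3: 5.716% × 1000 = 57.16 t
  MgO: 3.904% × 1000 = 39.04 t
  ZnO: 6.720% × 1000 = 67.20 t
  SiO2: 69.27% × 1000 = 692.7 t
  K2O: 4.582% × 1000 = 45.82 t
Checking each oxide sum given the weights on record, relative to the basis at hand (sums match the target masses given rounding of the digits):
  BaO: 126.6·0.7748 = 98.09 t (target 98.09 t)
  Al2O3: 619.5·0.003000 + 55.52·0.9960 = 57.16 t (target 57.16 t)
  MgO: 121.4·0.3216 = 39.04 t (target 39.04 t)
  ZnO: 67.33·0.9980 = 67.20 t (target 67.20 t)
  SiO2: 619.5·0.9950 + 121.4·0.6284 = 692.7 t (target 692.7 t)
  K2O: 67.70·0.6768 = 45.82 t (target 45.82 t)
Glass-mass bookkeeping: batch Σ − ignition loss = 1000 t (per-oxide target masses sum to 1000 t; basis as stated: 1000 t — differing by rounding only).
Batch grand total — Σ batch = 1058 t; LOI removed, Σ of batch·LOI: 58.06 t; yield, glass over the total, = 94.51%.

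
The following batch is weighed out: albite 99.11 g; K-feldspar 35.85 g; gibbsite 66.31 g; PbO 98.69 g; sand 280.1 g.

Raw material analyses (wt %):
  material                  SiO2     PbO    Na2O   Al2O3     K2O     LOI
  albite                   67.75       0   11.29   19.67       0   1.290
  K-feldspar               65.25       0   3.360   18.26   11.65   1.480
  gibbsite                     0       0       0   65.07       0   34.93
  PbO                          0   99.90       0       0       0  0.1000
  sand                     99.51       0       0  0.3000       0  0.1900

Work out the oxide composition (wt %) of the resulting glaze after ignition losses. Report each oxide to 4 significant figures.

The working math holds exact precision through the solve. Values along the way appear, rounded to four significant figures, in the working — each reported value is rounded a single time; derived quantities (LOI, five oxide percentages, the yield, glass mass, the totals) are recomputed using the weight values per 554.5 g of glass in full float precision as quoted within the problem or answer text.
Per-oxide mass from batch:
  SiO2: 99.11·0.6775 + 35.85·0.6525 + 280.1·0.9951 = 369.3 g
  PbO: 98.69·0.9990 = 98.59 g
  Na2O: 99.11·0.1129 + 35.85·0.03360 = 12.39 g
  Al2O3: 99.11·0.1967 + 35.85·0.1826 + 66.31·0.6507 + 280.1·0.003000 = 70.03 g
  K2O: 35.85·0.1165 = 4.177 g
LOI: 99.11·0.01290 + 35.85·0.01480 + 66.31·0.3493 + 98.69·0.001000 + 280.1·0.001900 = 25.60 g
batch − LOI leaves glass = 580.1 − 25.60 = 554.5 g (matching Σ of the oxides)
percent share: oxide ÷ glass, ×100

Glass mass = 554.5 g (batch 580.1 − LOI 25.60).
Composition: SiO2 66.60%, PbO 17.78%, Na2O 2.235%, Al2O3 12.63%, K2O 0.7533%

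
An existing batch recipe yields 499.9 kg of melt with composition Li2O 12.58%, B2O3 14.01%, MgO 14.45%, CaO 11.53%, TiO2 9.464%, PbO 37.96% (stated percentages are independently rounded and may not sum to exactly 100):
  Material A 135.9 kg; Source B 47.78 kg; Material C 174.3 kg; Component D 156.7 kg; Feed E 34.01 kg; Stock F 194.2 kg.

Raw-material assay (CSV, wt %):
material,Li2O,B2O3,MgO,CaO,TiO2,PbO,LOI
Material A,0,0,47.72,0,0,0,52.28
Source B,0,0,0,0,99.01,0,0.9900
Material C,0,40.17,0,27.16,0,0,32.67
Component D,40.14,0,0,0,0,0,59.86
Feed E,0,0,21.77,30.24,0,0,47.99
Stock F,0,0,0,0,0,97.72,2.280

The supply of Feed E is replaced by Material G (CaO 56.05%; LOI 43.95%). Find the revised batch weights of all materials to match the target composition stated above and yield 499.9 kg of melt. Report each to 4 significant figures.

Revised batch per 499.9 kg melt:
  Material A: 151.4 kg
  Source B: 47.78 kg
  Material C: 174.3 kg
  Component D: 156.7 kg
  Material G: 18.35 kg
  Stock F: 194.2 kg
Total batch = 742.7 kg; LOI loss = 242.9 kg

The whole derivation keeps exact precision through every step — in-progress results are printed rounded to four significant figures between the steps; a single rounding finalizes each reported result; derived quantities (net glass mass, six oxide percentages, the yield, ignition loss, the totals) are carried from the batch weights at 499.9 kg of glass in full float precision, as given in either problem or answer.
Per-oxide target masses for 499.9 kg melt:
  Li2O: 12.58% × 499.9 = 62.89 kg
  B2O3: 14.01% × 499.9 = 70.04 kg
  MgO: 14.45% × 499.9 = 72.24 kg
  CaO: 11.53% × 499.9 = 57.64 kg
  TiO2: 9.464% × 499.9 = 47.31 kg
  PbO: 37.96% × 499.9 = 189.8 kg
Verifying the oxide balance applying the batch weights above, relative to the basis at hand (delivered sums recover each target net of answer rounding effects):
  Li2O: 156.7·0.4014 = 62.90 kg (target 62.89 kg)
  B2O3: 174.3·0.4017 = 70.02 kg (target 70.04 kg)
  MgO: 151.4·0.4772 = 72.25 kg (target 72.24 kg)
  CaO: 174.3·0.2716 + 18.35·0.5605 = 57.63 kg (target 57.64 kg)
  TiO2: 47.78·0.9901 = 47.31 kg (target 47.31 kg)
  PbO: 194.2·0.9772 = 189.8 kg (target 189.8 kg)
Auditing the glass mass value: batch total minus LOI = 499.9 kg (summing oxide targets gives 499.9 kg; against the stated basis, 499.9 kg — differing by rounding only).
Summing the batch: Σ batch = 742.7 kg; ignition loss, Σ(batch × LOI) = 242.9 kg; as yield: glass ÷ batch → 67.30%.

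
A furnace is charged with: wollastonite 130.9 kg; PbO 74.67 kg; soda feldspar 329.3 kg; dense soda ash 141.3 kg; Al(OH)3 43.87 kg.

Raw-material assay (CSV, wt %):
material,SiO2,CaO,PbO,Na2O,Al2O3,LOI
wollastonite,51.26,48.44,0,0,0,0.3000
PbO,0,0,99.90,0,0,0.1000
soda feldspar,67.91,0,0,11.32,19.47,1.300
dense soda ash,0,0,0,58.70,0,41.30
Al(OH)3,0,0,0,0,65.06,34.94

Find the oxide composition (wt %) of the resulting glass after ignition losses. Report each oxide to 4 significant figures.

Glass mass = 641.6 kg (batch 720.0 − LOI 78.43).
Composition: SiO2 45.31%, CaO 9.883%, PbO 11.63%, Na2O 18.74%, Al2O3 14.44%

Working values are displayed (rounded to 4 significant figures) in the working. All internal work carries full float precision at each step; every reported result sees exactly one rounding. The derived quantities are re-derived starting from the weights on 641.6 kg of glass in full precision (LOI, glass mass, yield, totals, five oxide percentages) exactly as shown in the question or the answer.
Per-oxide mass from batch:
  SiO2: 130.9·0.5126 + 329.3·0.6791 = 290.7 kg
  CaO: 130.9·0.4844 = 63.41 kg
  PbO: 74.67·0.9990 = 74.60 kg
  Na2O: 329.3·0.1132 + 141.3·0.5870 = 120.2 kg
  Al2O3: 329.3·0.1947 + 43.87·0.6506 = 92.66 kg
LOI: 130.9·0.003000 + 74.67·0.001000 + 329.3·0.01300 + 141.3·0.4130 + 43.87·0.3494 = 78.43 kg
Resulting glass, batch − LOI: 720.0 − 78.43 = 641.6 kg (equal to the oxide-mass sum)
oxide / glass × 100 gives the wt %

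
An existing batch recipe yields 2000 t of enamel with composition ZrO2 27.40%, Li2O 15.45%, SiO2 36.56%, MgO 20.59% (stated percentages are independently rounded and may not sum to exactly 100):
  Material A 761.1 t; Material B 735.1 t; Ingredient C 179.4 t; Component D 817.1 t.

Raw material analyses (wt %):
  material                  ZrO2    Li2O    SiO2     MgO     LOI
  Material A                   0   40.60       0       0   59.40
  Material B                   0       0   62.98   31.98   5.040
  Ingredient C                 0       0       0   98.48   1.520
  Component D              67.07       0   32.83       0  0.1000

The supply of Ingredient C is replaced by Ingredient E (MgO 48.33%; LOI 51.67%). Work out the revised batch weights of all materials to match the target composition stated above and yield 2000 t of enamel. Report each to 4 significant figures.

Revised batch per 2000 t enamel:
  Material A: 761.1 t
  Material B: 735.1 t
  Ingredient E: 365.6 t
  Component D: 817.1 t
Total batch = 2679 t; LOI loss = 678.9 t

Full float precision is kept through every step. Values along the way appear, rounded to 4 significant digits, in the printout; a single rounding completes every reported value. All derived quantities are recomputed from the batch weights for 2000 t of glass at full precision (ignition loss, net glass mass, the totals, yield, four oxide percentages), as set out in the problem or answer text.
Oxide mass targets, per 2000 t enamel:
  ZrO2: 27.40% × 2000 = 548.0 t
  Li2O: 15.45% × 2000 = 309.0 t
  SiO2: 36.56% × 2000 = 731.2 t
  MgO: 20.59% × 2000 = 411.8 t
Checking each oxide sum given the weights on record, relative to the basis at hand (sum by sum, the targets are met inside rounding margins):
  ZrO2: 817.1·0.6707 = 548.0 t (target 548.0 t)
  Li2O: 761.1·0.4060 = 309.0 t (target 309.0 t)
  SiO2: 735.1·0.6298 + 817.1·0.3283 = 731.2 t (target 731.2 t)
  MgO: 735.1·0.3198 + 365.6·0.4833 = 411.8 t (target 411.8 t)
Glass mass check: batch Σ − ignition loss = 2000 t (per-oxide target masses sum to 2000 t; basis as stated: 2000 t — any gap is answer rounding).
Whole-batch sum: Σ batch = 2679 t; Σ batch·LOI gives LOI loss = 678.9 t; the yield ratio, glass ÷ batch: 74.66%.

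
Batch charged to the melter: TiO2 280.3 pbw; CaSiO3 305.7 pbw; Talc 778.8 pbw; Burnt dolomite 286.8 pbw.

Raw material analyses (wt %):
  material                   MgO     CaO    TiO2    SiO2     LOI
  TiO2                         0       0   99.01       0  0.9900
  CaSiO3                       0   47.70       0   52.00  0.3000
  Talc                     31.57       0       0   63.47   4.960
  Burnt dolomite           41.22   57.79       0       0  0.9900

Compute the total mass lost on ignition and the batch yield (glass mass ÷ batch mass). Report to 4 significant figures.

Mid-chain values are printed, with 4-significant-figure rounding, alongside each step — all arithmetic holds full precision through every step. Every reported number is rounded exactly once; derived quantities, including the yield, the four compositions, LOI, the totals, glass mass, are re-derived from the weighed amounts for 1606 pbw of glass at full precision, exactly as shown in problem or answer.
Per-material ignition loss:
  TiO2: 280.3 × 0.009900 = 2.775 pbw
  CaSiO3: 305.7 × 0.003000 = 0.9171 pbw
  Talc: 778.8 × 0.04960 = 38.63 pbw
  Burnt dolomite: 286.8 × 0.009900 = 2.839 pbw
Total LOI = 45.16 pbw
Glass = batch − LOI = 1652 − 45.16 = 1606 pbw

LOI loss = 45.16 pbw; glass = 1606 pbw; yield = 97.27%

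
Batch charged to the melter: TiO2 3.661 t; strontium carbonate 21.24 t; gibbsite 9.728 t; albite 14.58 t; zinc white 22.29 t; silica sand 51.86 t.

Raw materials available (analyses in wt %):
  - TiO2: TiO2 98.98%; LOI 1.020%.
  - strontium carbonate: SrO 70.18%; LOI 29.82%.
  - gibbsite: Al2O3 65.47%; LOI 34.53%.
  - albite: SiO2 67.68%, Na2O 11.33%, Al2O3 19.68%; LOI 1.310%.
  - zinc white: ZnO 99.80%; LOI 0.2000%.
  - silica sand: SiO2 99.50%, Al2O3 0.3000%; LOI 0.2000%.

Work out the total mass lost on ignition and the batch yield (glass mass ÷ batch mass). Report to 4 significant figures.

LOI loss = 10.07 t; glass = 113.3 t; yield = 91.84%

All arithmetic keeps full precision from first step to last. The intermediate values are shown rounded to 4 significant figures as written; every reported value takes exactly one rounding. All derived quantities, including the totals, yield, net glass mass, six oxide percentages, ignition loss, are computed from the weighed amounts on 113.3 t of glass in full precision, as set out in the problem or answer text.
LOI of each material in turn:
  TiO2: 3.661 × 0.01020 = 0.03734 t
  strontium carbonate: 21.24 × 0.2982 = 6.334 t
  gibbsite: 9.728 × 0.3453 = 3.359 t
  albite: 14.58 × 0.01310 = 0.1910 t
  zinc white: 22.29 × 0.002000 = 0.04458 t
  silica sand: 51.86 × 0.002000 = 0.1037 t
Total LOI = 10.07 t
Glass = batch − LOI = 123.4 − 10.07 = 113.3 t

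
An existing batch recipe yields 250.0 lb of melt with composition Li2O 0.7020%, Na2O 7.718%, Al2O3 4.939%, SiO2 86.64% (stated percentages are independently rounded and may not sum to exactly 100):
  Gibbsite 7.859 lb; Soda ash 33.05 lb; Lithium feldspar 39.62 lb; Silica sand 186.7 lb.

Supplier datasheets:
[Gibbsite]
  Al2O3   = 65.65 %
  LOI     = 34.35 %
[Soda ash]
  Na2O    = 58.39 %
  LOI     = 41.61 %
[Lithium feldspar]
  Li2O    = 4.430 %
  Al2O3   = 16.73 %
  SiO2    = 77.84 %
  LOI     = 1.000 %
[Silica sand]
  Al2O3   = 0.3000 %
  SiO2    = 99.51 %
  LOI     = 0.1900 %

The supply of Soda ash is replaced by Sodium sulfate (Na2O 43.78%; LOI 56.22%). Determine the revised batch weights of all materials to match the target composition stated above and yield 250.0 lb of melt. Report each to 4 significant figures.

Rounding to four significant digits extends to each in-between result as shown; the whole derivation keeps full float precision throughout; a single rounding completes every reported result. All derived quantities (four oxide percentages, totals, LOI, the yield, net glass mass) are carried in full float precision from the weighed amounts per 250.0 lb of glass exactly as shown in the question or the answer.
Oxide-by-oxide targets in 250.0 lb melt:
  Li2O: 0.7020% × 250.0 = 1.755 lb
  Na2O: 7.718% × 250.0 = 19.30 lb
  Al2O3: 4.939% × 250.0 = 12.35 lb
  SiO2: 86.64% × 250.0 = 216.6 lb
Oxide-by-oxide audit using the reported weights, on the stated basis (each sum matches its target mass once rounding is allowed for):
  Li2O: 39.62·0.04430 = 1.755 lb (target 1.755 lb)
  Na2O: 44.07·0.4378 = 19.29 lb (target 19.30 lb)
  Al2O3: 7.859·0.6565 + 39.62·0.1673 + 186.7·0.003000 = 12.35 lb (target 12.35 lb)
  SiO2: 39.62·0.7784 + 186.7·0.9951 = 216.6 lb (target 216.6 lb)
Glass-mass sanity pass: total charge less LOI = 250.0 lb (the Σ of target masses is 250.0 lb; basis as stated: 250.0 lb — any gap is answer rounding).
Total batch = Σ batch = 278.2 lb; the LOI term Σ batch·LOI equals 28.23 lb; as yield: glass ÷ batch → 89.86%.

Revised batch per 250.0 lb melt:
  Gibbsite: 7.859 lb
  Sodium sulfate: 44.07 lb
  Lithium feldspar: 39.62 lb
  Silica sand: 186.7 lb
Total batch = 278.2 lb; LOI loss = 28.23 lb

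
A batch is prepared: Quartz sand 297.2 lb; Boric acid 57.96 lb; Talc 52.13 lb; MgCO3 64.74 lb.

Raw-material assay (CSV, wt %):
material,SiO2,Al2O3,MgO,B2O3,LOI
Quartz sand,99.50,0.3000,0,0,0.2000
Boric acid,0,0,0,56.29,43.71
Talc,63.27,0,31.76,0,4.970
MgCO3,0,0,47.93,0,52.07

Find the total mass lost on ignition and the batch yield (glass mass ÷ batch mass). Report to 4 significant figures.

LOI loss = 62.23 lb; glass = 409.8 lb; yield = 86.82%

Exact precision is kept at every stage; mid-chain values are shown, rounded to four significant figures, within the worked lines. A single rounding produces every reported result — the derived quantities, including net glass mass, totals, ignition loss, yield, four oxide percentages, are rebuilt from the weighed amounts at 409.8 lb of glass in exact precision as they appear in either problem or answer.
LOI of each material in turn:
  Quartz sand: 297.2 × 0.002000 = 0.5944 lb
  Boric acid: 57.96 × 0.4371 = 25.33 lb
  Talc: 52.13 × 0.04970 = 2.591 lb
  MgCO3: 64.74 × 0.5207 = 33.71 lb
Total LOI = 62.23 lb
Glass = batch − LOI = 472.0 − 62.23 = 409.8 lb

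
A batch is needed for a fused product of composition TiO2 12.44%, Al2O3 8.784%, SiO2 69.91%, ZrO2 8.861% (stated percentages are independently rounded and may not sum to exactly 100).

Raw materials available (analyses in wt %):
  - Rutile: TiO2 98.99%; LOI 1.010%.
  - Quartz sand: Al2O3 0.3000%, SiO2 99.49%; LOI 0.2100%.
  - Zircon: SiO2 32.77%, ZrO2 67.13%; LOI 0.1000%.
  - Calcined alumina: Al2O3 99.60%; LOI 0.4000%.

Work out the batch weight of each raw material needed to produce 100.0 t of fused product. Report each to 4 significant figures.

Batch per 100.0 t fused product:
  Rutile: 12.57 t
  Quartz sand: 65.92 t
  Zircon: 13.20 t
  Calcined alumina: 8.621 t
Total batch = 100.3 t; LOI loss = 0.3131 t; yield = 99.69%

Mid-chain values are printed, rounded to 4 significant digits, in the printout — exact precision is carried at each step — each reported value sees exactly one rounding; the derived quantities are carried using the weight values on 100.0 t of glass at full float precision (totals, LOI, glass mass, four oxide percentages, yield), as given in the problem or answer text.
Target oxide masses per 100.0 t fused product:
  TiO2: 12.44% × 100.0 = 12.44 t
  Al2O3: 8.784% × 100.0 = 8.784 t
  SiO2: 69.91% × 100.0 = 69.91 t
  ZrO2: 8.861% × 100.0 = 8.861 t
Verifying the oxide balance per the reported batch figures, under the basis named above (summed amounts equal target values given rounding of the digits):
  TiO2: 12.57·0.9899 = 12.44 t (target 12.44 t)
  Al2O3: 65.92·0.003000 + 8.621·0.9960 = 8.784 t (target 8.784 t)
  SiO2: 65.92·0.9949 + 13.20·0.3277 = 69.91 t (target 69.91 t)
  ZrO2: 13.20·0.6713 = 8.861 t (target 8.861 t)
Glass-mass sanity pass: the batch minus its LOI: 100.0 t (oxide target masses add up to 100.0 t; the stated basis being 100.0 t — gaps are rounding artifacts).
Summing the batch: Σ batch = 100.3 t; Σ batch·LOI gives LOI loss = 0.3131 t; yield: glass divided by total = 99.69%.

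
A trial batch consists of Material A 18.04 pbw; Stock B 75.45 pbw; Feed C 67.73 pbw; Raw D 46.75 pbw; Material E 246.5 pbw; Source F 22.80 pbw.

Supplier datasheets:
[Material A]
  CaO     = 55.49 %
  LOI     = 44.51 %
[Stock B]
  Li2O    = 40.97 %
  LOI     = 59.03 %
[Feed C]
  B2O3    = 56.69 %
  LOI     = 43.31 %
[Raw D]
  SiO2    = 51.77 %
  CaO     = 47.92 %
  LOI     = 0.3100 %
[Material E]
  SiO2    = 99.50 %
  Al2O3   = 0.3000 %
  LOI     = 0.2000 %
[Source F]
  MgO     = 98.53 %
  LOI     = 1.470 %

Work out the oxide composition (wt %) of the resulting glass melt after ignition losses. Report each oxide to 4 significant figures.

Glass mass = 394.4 pbw (batch 477.3 − LOI 82.87).
Composition: MgO 5.696%, SiO2 68.32%, B2O3 9.735%, Al2O3 0.1875%, CaO 8.218%, Li2O 7.838%

Each numeric step keeps full float precision in all steps — rounding to 4 significant digits governs every intermediate as shown; each reported value is rounded just once. The derived quantities (the yield, LOI, totals, the six compositions, glass mass) are carried using the weight values on 394.4 pbw of glass at exact precision as they appear in question or answer.
Mass of each oxide from the mix:
  MgO: 22.80·0.9853 = 22.46 pbw
  SiO2: 46.75·0.5177 + 246.5·0.9950 = 269.5 pbw
  B2O3: 67.73·0.5669 = 38.40 pbw
  Al2O3: 246.5·0.003000 = 0.7395 pbw
  CaO: 18.04·0.5549 + 46.75·0.4792 = 32.41 pbw
  Li2O: 75.45·0.4097 = 30.91 pbw
LOI: 18.04·0.4451 + 75.45·0.5903 + 67.73·0.4331 + 46.75·0.003100 + 246.5·0.002000 + 22.80·0.01470 = 82.87 pbw
Glass mass = batch − LOI = 477.3 − 82.87 = 394.4 pbw (= Σ oxide masses)
each wt % is 100 × oxide ÷ glass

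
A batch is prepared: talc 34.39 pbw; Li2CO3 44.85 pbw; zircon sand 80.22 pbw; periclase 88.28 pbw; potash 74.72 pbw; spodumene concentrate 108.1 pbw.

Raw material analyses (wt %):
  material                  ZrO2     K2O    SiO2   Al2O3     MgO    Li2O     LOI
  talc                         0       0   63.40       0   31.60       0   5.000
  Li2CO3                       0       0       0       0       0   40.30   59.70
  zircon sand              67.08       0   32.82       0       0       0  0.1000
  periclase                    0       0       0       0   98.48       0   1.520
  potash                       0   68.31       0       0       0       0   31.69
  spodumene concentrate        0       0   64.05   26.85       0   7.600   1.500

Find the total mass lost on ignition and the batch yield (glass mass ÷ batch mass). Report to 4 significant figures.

LOI loss = 55.22 pbw; glass = 375.3 pbw; yield = 87.18%

In-progress results are rounded to four significant digits when quoted. The whole derivation maintains full precision end to end; a single rounding produces every reported result; the derived quantities are re-derived at exact precision (the totals, the six compositions, yield, LOI, glass mass) from the batch weights per 375.3 pbw of glass, exactly as printed in question or answer.
Per-material ignition loss:
  talc: 34.39 × 0.05000 = 1.720 pbw
  Li2CO3: 44.85 × 0.5970 = 26.78 pbw
  zircon sand: 80.22 × 0.001000 = 0.08022 pbw
  periclase: 88.28 × 0.01520 = 1.342 pbw
  potash: 74.72 × 0.3169 = 23.68 pbw
  spodumene concentrate: 108.1 × 0.01500 = 1.621 pbw
Total LOI = 55.22 pbw
Glass = batch − LOI = 430.6 − 55.22 = 375.3 pbw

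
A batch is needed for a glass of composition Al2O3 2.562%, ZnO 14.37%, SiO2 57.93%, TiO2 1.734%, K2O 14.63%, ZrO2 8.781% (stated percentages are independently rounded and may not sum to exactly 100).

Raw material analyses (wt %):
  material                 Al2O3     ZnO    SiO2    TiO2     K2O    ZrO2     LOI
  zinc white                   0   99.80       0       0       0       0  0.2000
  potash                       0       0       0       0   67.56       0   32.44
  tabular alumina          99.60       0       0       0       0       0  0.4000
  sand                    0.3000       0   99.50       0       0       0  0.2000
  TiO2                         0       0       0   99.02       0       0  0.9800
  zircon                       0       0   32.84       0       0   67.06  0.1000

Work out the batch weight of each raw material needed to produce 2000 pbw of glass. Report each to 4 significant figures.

Batch per 2000 pbw glass:
  zinc white: 288.0 pbw
  potash: 433.1 pbw
  tabular alumina: 48.20 pbw
  sand: 1078 pbw
  TiO2: 35.02 pbw
  zircon: 261.9 pbw
Total batch = 2144 pbw; LOI loss = 144.0 pbw; yield = 93.28%

Rounding to four significant digits applies to each mid-chain value as displayed — the working math runs at full float precision at every stage — every reported number takes exactly one rounding — all derived quantities (LOI, yield, six oxide percentages, glass mass, the totals) are rebuilt using the weight values for 2000 pbw of glass at full float precision as set out in the problem or answer text.
Per-oxide target masses for 2000 pbw glass:
  Al2O3: 2.562% × 2000 = 51.24 pbw
  ZnO: 14.37% × 2000 = 287.4 pbw
  SiO2: 57.93% × 2000 = 1159 pbw
  TiO2: 1.734% × 2000 = 34.68 pbw
  K2O: 14.63% × 2000 = 292.6 pbw
  ZrO2: 8.781% × 2000 = 175.6 pbw
Mass-balance tally per oxide with the batch weights as given, relative to the basis at hand (summed amounts equal target values inside rounding margins):
  Al2O3: 48.20·0.9960 + 1078·0.003000 = 51.24 pbw (target 51.24 pbw)
  ZnO: 288.0·0.9980 = 287.4 pbw (target 287.4 pbw)
  SiO2: 1078·0.9950 + 261.9·0.3284 = 1159 pbw (target 1159 pbw)
  TiO2: 35.02·0.9902 = 34.68 pbw (target 34.68 pbw)
  K2O: 433.1·0.6756 = 292.6 pbw (target 292.6 pbw)
  ZrO2: 261.9·0.6706 = 175.6 pbw (target 175.6 pbw)
The glass-mass cross-check: net batch after ignition = 2000 pbw (the targets, summed, come to 2000 pbw; the stated basis being 2000 pbw — gaps are rounding artifacts).
Batch grand total — Σ batch = 2144 pbw; Σ batch·LOI gives LOI loss = 144.0 pbw; yield, glass over the total, = 93.28%.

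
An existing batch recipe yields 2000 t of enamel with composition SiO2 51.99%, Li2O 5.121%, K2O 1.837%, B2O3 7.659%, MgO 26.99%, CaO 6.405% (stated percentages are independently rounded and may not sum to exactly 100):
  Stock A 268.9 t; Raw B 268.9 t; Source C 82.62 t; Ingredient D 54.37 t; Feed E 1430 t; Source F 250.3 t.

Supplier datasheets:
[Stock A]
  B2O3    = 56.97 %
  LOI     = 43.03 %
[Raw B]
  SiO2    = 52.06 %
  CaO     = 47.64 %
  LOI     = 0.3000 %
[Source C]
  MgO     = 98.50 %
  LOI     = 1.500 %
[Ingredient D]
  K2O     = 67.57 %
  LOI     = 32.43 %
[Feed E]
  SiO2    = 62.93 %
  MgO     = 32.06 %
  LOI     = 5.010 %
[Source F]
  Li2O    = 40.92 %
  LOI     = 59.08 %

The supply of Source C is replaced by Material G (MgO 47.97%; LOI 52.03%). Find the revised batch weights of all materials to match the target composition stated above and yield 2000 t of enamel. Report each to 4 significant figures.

The whole derivation carries full float precision at every stage. Mid-chain values are printed, rounded to four significant digits, as written; each reported number is rounded once only — derived quantities (yield, the totals, net glass mass, six oxide percentages, LOI) are rebuilt from the batch weights at 2000 t of glass in full precision, as quoted within the question or the answer.
Per-oxide target masses for 2000 t enamel:
  SiO2: 51.99% × 2000 = 1040 t
  Li2O: 5.121% × 2000 = 102.4 t
  K2O: 1.837% × 2000 = 36.74 t
  B2O3: 7.659% × 2000 = 153.2 t
  MgO: 26.99% × 2000 = 539.8 t
  CaO: 6.405% × 2000 = 128.1 t
A balance pass over the oxides, given the weights on record, for the quoted basis mass (every target is met by its sum within answer rounding):
  SiO2: 268.9·0.5206 + 1430·0.6293 = 1040 t (target 1040 t)
  Li2O: 250.3·0.4092 = 102.4 t (target 102.4 t)
  K2O: 54.37·0.6757 = 36.74 t (target 36.74 t)
  B2O3: 268.9·0.5697 = 153.2 t (target 153.2 t)
  MgO: 169.7·0.4797 + 1430·0.3206 = 539.9 t (target 539.8 t)
  CaO: 268.9·0.4764 = 128.1 t (target 128.1 t)
The glass-mass cross-check: total batch − LOI = 2000 t (targets for the oxides total 2000 t; against the stated basis, 2000 t — any gap is answer rounding).
Summing the batch: Σ batch = 2442 t; ignition loss, Σ(batch × LOI) = 442.0 t; yield, glass over the total, = 81.90%.

Revised batch per 2000 t enamel:
  Stock A: 268.9 t
  Raw B: 268.9 t
  Material G: 169.7 t
  Ingredient D: 54.37 t
  Feed E: 1430 t
  Source F: 250.3 t
Total batch = 2442 t; LOI loss = 442.0 t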